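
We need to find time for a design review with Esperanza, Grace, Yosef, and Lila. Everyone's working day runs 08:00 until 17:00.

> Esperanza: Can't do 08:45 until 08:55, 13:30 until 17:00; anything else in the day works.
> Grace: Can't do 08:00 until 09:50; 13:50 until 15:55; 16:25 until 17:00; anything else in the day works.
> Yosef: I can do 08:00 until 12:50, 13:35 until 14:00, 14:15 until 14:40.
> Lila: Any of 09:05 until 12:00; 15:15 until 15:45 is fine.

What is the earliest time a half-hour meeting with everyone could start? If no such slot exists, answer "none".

Esperanza free: 08:00-08:45, 08:55-13:30 (invert busy blocks within the working day).
Grace free: 09:50-13:50, 15:55-16:25 (invert busy blocks within the working day).
Yosef free: 08:00-12:50, 13:35-14:00, 14:15-14:40.
Lila free: 09:05-12:00, 15:15-15:45.
Esperanza ∩ Grace: 09:50-13:30.
Esperanza ∩ Grace ∩ Yosef: 09:50-12:50.
Esperanza ∩ Grace ∩ Yosef ∩ Lila: 09:50-12:00.
The first common window of at least 30 minutes is 09:50-12:00, so the earliest start is 09:50.

09:50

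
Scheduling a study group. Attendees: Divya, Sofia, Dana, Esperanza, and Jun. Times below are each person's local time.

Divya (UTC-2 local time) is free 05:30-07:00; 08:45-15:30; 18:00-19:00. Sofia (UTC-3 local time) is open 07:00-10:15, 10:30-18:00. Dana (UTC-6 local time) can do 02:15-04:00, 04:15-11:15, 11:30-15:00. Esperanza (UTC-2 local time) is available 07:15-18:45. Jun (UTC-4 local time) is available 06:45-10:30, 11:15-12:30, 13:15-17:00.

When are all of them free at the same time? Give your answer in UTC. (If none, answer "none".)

10:45-13:15, 13:30-14:30, 15:15-16:30, 20:00-20:45

Divya in UTC: 07:30-09:00, 10:45-17:30, 20:00-21:00 (add 2h to convert from UTC-2).
Sofia in UTC: 10:00-13:15, 13:30-21:00 (add 3h to convert from UTC-3).
Dana in UTC: 08:15-10:00, 10:15-17:15, 17:30-21:00 (add 6h to convert from UTC-6).
Esperanza in UTC: 09:15-20:45 (add 2h to convert from UTC-2).
Jun in UTC: 10:45-14:30, 15:15-16:30, 17:15-21:00 (add 4h to convert from UTC-4).
Divya ∩ Sofia: 10:45-13:15, 13:30-17:30, 20:00-21:00.
Divya ∩ Sofia ∩ Dana: 10:45-13:15, 13:30-17:15, 20:00-21:00.
Divya ∩ Sofia ∩ Dana ∩ Esperanza: 10:45-13:15, 13:30-17:15, 20:00-20:45.
Divya ∩ Sofia ∩ Dana ∩ Esperanza ∩ Jun: 10:45-13:15, 13:30-14:30, 15:15-16:30, 20:00-20:45.
So the common availability across everyone is 10:45-13:15, 13:30-14:30, 15:15-16:30, 20:00-20:45.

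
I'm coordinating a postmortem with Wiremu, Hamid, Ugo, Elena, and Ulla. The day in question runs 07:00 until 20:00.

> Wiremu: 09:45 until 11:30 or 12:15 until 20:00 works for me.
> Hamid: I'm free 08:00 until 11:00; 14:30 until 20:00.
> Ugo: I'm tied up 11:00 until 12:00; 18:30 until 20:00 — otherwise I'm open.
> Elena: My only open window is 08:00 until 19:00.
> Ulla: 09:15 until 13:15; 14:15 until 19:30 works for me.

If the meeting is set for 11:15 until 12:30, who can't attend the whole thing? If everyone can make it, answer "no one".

Hamid, Ugo, Wiremu

Wiremu free: 09:45-11:30, 12:15-20:00.
Hamid free: 08:00-11:00, 14:30-20:00.
Ugo free: 07:00-11:00, 12:00-18:30 (invert busy blocks within the working day).
Elena free: 08:00-19:00.
Ulla free: 09:15-13:15, 14:15-19:30.
Wiremu: not fully free for 11:15-12:30. Hamid: not fully free for 11:15-12:30. Ugo: not fully free for 11:15-12:30. Elena: free for 11:15-12:30. Ulla: free for 11:15-12:30.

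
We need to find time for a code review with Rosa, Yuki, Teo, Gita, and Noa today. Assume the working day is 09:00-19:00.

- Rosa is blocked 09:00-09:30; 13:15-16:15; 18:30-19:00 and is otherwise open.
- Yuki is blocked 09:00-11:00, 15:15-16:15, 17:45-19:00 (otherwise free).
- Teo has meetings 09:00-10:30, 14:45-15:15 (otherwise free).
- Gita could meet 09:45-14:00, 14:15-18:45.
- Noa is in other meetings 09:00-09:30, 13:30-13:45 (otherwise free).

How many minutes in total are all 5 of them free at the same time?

225

Rosa free: 09:30-13:15, 16:15-18:30 (invert busy blocks within the working day).
Yuki free: 11:00-15:15, 16:15-17:45 (invert busy blocks within the working day).
Teo free: 10:30-14:45, 15:15-19:00 (invert busy blocks within the working day).
Gita free: 09:45-14:00, 14:15-18:45.
Noa free: 09:30-13:30, 13:45-19:00 (invert busy blocks within the working day).
Rosa ∩ Yuki: 11:00-13:15, 16:15-17:45.
Rosa ∩ Yuki ∩ Teo: 11:00-13:15, 16:15-17:45.
Rosa ∩ Yuki ∩ Teo ∩ Gita: 11:00-13:15, 16:15-17:45.
Rosa ∩ Yuki ∩ Teo ∩ Gita ∩ Noa: 11:00-13:15, 16:15-17:45.
Summing the common windows: 135 + 90 = 225 minutes.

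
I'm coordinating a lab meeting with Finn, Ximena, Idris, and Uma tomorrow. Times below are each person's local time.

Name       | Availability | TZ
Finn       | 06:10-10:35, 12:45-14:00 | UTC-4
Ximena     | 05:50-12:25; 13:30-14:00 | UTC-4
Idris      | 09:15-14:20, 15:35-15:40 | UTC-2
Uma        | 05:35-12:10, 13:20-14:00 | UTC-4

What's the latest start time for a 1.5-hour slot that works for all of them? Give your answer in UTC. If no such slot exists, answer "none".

Finn in UTC: 10:10-14:35, 16:45-18:00 (add 4h to convert from UTC-4).
Ximena in UTC: 09:50-16:25, 17:30-18:00 (add 4h to convert from UTC-4).
Idris in UTC: 11:15-16:20, 17:35-17:40 (add 2h to convert from UTC-2).
Uma in UTC: 09:35-16:10, 17:20-18:00 (add 4h to convert from UTC-4).
Finn ∩ Ximena: 10:10-14:35, 17:30-18:00.
Finn ∩ Ximena ∩ Idris: 11:15-14:35, 17:35-17:40.
Finn ∩ Ximena ∩ Idris ∩ Uma: 11:15-14:35, 17:35-17:40.
So the common availability across everyone is 11:15-14:35, 17:35-17:40.
The last common window of at least 90 minutes is 11:15-14:35; a 90-minute meeting can start as late as 13:05 and still end by 14:35.

13:05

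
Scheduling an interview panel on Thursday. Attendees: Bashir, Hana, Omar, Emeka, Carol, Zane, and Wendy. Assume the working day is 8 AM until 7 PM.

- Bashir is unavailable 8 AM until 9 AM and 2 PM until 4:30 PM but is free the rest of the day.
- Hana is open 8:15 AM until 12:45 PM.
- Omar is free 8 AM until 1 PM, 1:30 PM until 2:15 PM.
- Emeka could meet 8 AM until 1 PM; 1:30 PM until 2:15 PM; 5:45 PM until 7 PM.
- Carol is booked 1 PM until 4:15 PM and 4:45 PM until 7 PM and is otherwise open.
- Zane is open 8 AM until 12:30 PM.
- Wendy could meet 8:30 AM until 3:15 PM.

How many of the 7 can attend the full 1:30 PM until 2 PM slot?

Bashir free: 09:00-14:00, 16:30-19:00 (invert busy blocks within the working day).
Hana free: 08:15-12:45.
Omar free: 08:00-13:00, 13:30-14:15.
Emeka free: 08:00-13:00, 13:30-14:15, 17:45-19:00.
Carol free: 08:00-13:00, 16:15-16:45 (invert busy blocks within the working day).
Zane free: 08:00-12:30.
Wendy free: 08:30-15:15.
Bashir, Omar, Emeka, and Wendy can make the full 13:30-14:00 slot — that's 4.

4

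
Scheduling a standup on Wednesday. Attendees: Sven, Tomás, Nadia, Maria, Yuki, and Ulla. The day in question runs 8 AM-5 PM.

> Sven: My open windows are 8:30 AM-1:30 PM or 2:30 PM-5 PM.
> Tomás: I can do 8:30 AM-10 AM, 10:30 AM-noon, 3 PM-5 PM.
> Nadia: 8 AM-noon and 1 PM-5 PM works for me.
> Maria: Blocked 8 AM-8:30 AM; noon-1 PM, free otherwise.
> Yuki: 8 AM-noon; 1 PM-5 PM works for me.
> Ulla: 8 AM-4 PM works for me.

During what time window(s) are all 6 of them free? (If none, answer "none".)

08:30-10:00, 10:30-12:00, 15:00-16:00

Sven free: 08:30-13:30, 14:30-17:00.
Tomás free: 08:30-10:00, 10:30-12:00, 15:00-17:00.
Nadia free: 08:00-12:00, 13:00-17:00.
Maria free: 08:30-12:00, 13:00-17:00 (invert busy blocks within the working day).
Yuki free: 08:00-12:00, 13:00-17:00.
Ulla free: 08:00-16:00.
Sven ∩ Tomás: 08:30-10:00, 10:30-12:00, 15:00-17:00.
Sven ∩ Tomás ∩ Nadia: 08:30-10:00, 10:30-12:00, 15:00-17:00.
Sven ∩ Tomás ∩ Nadia ∩ Maria: 08:30-10:00, 10:30-12:00, 15:00-17:00.
Sven ∩ Tomás ∩ Nadia ∩ Maria ∩ Yuki: 08:30-10:00, 10:30-12:00, 15:00-17:00.
Sven ∩ Tomás ∩ Nadia ∩ Maria ∩ Yuki ∩ Ulla: 08:30-10:00, 10:30-12:00, 15:00-16:00.
Those are the intersection windows.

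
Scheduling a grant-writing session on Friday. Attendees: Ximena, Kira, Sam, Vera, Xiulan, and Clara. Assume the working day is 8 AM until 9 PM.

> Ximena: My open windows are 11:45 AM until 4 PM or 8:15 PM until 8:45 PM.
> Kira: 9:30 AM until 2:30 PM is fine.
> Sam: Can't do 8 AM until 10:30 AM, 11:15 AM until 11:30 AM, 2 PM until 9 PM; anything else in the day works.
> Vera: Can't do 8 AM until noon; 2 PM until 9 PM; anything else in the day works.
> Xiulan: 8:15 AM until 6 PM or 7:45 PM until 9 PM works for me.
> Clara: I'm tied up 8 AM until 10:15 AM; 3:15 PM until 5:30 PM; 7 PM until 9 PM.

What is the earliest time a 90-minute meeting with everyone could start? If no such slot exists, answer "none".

Ximena free: 11:45-16:00, 20:15-20:45.
Kira free: 09:30-14:30.
Sam free: 10:30-11:15, 11:30-14:00 (invert busy blocks within the working day).
Vera free: 12:00-14:00 (invert busy blocks within the working day).
Xiulan free: 08:15-18:00, 19:45-21:00.
Clara free: 10:15-15:15, 17:30-19:00 (invert busy blocks within the working day).
Ximena ∩ Kira: 11:45-14:30.
Ximena ∩ Kira ∩ Sam: 11:45-14:00.
Ximena ∩ Kira ∩ Sam ∩ Vera: 12:00-14:00.
Ximena ∩ Kira ∩ Sam ∩ Vera ∩ Xiulan: 12:00-14:00.
Ximena ∩ Kira ∩ Sam ∩ Vera ∩ Xiulan ∩ Clara: 12:00-14:00.
So the common availability across everyone is 12:00-14:00.
The first common window of at least 90 minutes is 12:00-14:00, so the earliest start is 12:00.

12:00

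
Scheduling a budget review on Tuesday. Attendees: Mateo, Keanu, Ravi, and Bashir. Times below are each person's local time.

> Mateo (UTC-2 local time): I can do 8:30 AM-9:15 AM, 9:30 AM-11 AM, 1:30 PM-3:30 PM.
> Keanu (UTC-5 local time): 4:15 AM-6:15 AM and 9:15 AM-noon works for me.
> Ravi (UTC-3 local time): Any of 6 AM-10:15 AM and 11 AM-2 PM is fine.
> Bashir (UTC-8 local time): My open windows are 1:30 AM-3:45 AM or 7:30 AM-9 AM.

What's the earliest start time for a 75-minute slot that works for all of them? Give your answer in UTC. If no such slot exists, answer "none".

15:30

Mateo in UTC: 10:30-11:15, 11:30-13:00, 15:30-17:30 (add 2h to convert from UTC-2).
Keanu in UTC: 09:15-11:15, 14:15-17:00 (add 5h to convert from UTC-5).
Ravi in UTC: 09:00-13:15, 14:00-17:00 (add 3h to convert from UTC-3).
Bashir in UTC: 09:30-11:45, 15:30-17:00 (add 8h to convert from UTC-8).
Mateo ∩ Keanu: 10:30-11:15, 15:30-17:00.
Mateo ∩ Keanu ∩ Ravi: 10:30-11:15, 15:30-17:00.
Mateo ∩ Keanu ∩ Ravi ∩ Bashir: 10:30-11:15, 15:30-17:00.
The first common window of at least 75 minutes is 15:30-17:00, so the earliest start is 15:30.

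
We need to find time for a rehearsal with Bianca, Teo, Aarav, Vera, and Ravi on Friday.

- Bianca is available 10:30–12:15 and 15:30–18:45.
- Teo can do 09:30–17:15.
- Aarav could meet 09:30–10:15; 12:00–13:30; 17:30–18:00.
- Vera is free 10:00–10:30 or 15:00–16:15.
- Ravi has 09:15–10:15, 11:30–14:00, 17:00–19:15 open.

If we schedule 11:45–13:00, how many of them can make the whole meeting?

Teo and Ravi can make the full 11:45-13:00 slot — that's 2.

2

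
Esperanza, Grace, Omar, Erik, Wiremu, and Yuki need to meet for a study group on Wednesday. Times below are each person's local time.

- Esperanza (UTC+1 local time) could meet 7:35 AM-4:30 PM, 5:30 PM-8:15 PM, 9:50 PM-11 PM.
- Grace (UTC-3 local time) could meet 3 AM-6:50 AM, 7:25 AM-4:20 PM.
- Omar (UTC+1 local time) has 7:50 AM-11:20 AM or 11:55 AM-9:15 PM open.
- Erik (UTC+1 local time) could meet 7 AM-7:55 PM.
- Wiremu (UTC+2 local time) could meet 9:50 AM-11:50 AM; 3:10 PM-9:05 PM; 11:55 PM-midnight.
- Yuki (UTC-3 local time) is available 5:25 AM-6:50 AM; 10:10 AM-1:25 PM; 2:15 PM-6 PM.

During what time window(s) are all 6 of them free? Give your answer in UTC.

08:25-09:50, 13:10-15:30, 17:15-18:55

Esperanza in UTC: 06:35-15:30, 16:30-19:15, 20:50-22:00 (subtract 1h to convert from UTC+1).
Grace in UTC: 06:00-09:50, 10:25-19:20 (add 3h to convert from UTC-3).
Omar in UTC: 06:50-10:20, 10:55-20:15 (subtract 1h to convert from UTC+1).
Erik in UTC: 06:00-18:55 (subtract 1h to convert from UTC+1).
Wiremu in UTC: 07:50-09:50, 13:10-19:05, 21:55-22:00 (subtract 2h to convert from UTC+2).
Yuki in UTC: 08:25-09:50, 13:10-16:25, 17:15-21:00 (add 3h to convert from UTC-3).
Esperanza ∩ Grace: 06:35-09:50, 10:25-15:30, 16:30-19:15.
Esperanza ∩ Grace ∩ Omar: 06:50-09:50, 10:55-15:30, 16:30-19:15.
Esperanza ∩ Grace ∩ Omar ∩ Erik: 06:50-09:50, 10:55-15:30, 16:30-18:55.
Esperanza ∩ Grace ∩ Omar ∩ Erik ∩ Wiremu: 07:50-09:50, 13:10-15:30, 16:30-18:55.
Esperanza ∩ Grace ∩ Omar ∩ Erik ∩ Wiremu ∩ Yuki: 08:25-09:50, 13:10-15:30, 17:15-18:55.
Those are the intersection windows.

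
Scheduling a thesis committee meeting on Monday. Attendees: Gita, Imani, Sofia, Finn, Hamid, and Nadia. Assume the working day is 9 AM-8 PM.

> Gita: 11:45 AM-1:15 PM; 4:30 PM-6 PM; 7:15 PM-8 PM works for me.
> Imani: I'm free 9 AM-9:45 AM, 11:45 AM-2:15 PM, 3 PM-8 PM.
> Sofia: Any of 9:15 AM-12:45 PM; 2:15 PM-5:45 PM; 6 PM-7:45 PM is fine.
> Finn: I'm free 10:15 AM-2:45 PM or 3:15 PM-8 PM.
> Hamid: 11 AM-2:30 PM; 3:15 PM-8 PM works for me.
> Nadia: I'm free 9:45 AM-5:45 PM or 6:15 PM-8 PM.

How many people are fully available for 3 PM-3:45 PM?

3

Imani, Sofia, and Nadia can make the full 15:00-15:45 slot — that's 3.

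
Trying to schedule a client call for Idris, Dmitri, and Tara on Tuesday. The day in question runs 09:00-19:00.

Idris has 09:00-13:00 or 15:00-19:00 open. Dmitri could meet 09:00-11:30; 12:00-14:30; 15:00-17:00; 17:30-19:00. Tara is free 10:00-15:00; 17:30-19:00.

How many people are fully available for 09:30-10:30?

Idris and Dmitri can make the full 09:30-10:30 slot — that's 2.

2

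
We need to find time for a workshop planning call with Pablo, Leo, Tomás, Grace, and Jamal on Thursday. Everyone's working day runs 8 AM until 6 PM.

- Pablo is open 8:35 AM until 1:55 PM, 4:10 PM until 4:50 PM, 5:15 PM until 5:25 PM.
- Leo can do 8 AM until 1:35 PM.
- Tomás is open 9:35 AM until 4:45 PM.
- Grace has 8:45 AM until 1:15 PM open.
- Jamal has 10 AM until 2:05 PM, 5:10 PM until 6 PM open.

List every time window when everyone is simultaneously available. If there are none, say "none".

10:00-13:15

Pablo ∩ Leo: 08:35-13:35.
Pablo ∩ Leo ∩ Tomás: 09:35-13:35.
Pablo ∩ Leo ∩ Tomás ∩ Grace: 09:35-13:15.
Pablo ∩ Leo ∩ Tomás ∩ Grace ∩ Jamal: 10:00-13:15.
Those are the intersection windows.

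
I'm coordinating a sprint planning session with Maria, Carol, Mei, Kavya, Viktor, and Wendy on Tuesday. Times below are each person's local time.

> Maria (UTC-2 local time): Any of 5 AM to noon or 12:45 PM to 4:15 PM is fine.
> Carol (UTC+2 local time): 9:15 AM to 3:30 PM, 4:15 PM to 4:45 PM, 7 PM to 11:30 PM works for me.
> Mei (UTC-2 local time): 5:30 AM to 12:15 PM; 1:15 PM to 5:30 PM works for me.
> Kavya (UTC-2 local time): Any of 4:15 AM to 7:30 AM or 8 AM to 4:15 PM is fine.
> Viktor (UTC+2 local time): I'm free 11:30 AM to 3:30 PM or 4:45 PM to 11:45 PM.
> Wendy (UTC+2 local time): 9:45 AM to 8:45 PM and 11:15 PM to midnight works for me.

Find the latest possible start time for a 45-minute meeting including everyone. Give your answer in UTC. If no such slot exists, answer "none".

17:30

Maria in UTC: 07:00-14:00, 14:45-18:15 (add 2h to convert from UTC-2).
Carol in UTC: 07:15-13:30, 14:15-14:45, 17:00-21:30 (subtract 2h to convert from UTC+2).
Mei in UTC: 07:30-14:15, 15:15-19:30 (add 2h to convert from UTC-2).
Kavya in UTC: 06:15-09:30, 10:00-18:15 (add 2h to convert from UTC-2).
Viktor in UTC: 09:30-13:30, 14:45-21:45 (subtract 2h to convert from UTC+2).
Wendy in UTC: 07:45-18:45, 21:15-22:00 (subtract 2h to convert from UTC+2).
Maria ∩ Carol: 07:15-13:30, 17:00-18:15.
Maria ∩ Carol ∩ Mei: 07:30-13:30, 17:00-18:15.
Maria ∩ Carol ∩ Mei ∩ Kavya: 07:30-09:30, 10:00-13:30, 17:00-18:15.
Maria ∩ Carol ∩ Mei ∩ Kavya ∩ Viktor: 10:00-13:30, 17:00-18:15.
Maria ∩ Carol ∩ Mei ∩ Kavya ∩ Viktor ∩ Wendy: 10:00-13:30, 17:00-18:15.
The last common window of at least 45 minutes is 17:00-18:15; a 45-minute meeting can start as late as 17:30 and still end by 18:15.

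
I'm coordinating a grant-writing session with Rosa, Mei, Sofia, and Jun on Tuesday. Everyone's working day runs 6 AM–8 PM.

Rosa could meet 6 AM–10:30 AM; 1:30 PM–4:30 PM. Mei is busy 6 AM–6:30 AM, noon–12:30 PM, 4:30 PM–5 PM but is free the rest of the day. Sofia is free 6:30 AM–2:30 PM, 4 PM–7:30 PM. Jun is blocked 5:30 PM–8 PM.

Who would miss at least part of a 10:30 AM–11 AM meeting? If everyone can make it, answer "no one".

Rosa free: 06:00-10:30, 13:30-16:30.
Mei free: 06:30-12:00, 12:30-16:30, 17:00-20:00 (invert busy blocks within the working day).
Sofia free: 06:30-14:30, 16:00-19:30.
Jun free: 06:00-17:30 (invert busy blocks within the working day).
Rosa: not fully free for 10:30-11:00. Mei: free for 10:30-11:00. Sofia: free for 10:30-11:00. Jun: free for 10:30-11:00.

Rosa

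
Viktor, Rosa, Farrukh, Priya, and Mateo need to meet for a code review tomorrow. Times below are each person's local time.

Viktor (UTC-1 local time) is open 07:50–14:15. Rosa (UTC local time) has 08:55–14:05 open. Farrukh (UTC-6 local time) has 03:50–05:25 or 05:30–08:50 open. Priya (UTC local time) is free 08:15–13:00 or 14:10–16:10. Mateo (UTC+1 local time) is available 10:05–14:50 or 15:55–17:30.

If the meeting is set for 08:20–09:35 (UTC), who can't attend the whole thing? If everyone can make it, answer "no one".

Farrukh, Mateo, Rosa, Viktor

Viktor in UTC: 08:50-15:15 (add 1h to convert from UTC-1).
Rosa in UTC: 08:55-14:05.
Farrukh in UTC: 09:50-11:25, 11:30-14:50 (add 6h to convert from UTC-6).
Priya in UTC: 08:15-13:00, 14:10-16:10.
Mateo in UTC: 09:05-13:50, 14:55-16:30 (subtract 1h to convert from UTC+1).
Viktor: not fully free for 08:20-09:35. Rosa: not fully free for 08:20-09:35. Farrukh: not fully free for 08:20-09:35. Priya: free for 08:20-09:35. Mateo: not fully free for 08:20-09:35.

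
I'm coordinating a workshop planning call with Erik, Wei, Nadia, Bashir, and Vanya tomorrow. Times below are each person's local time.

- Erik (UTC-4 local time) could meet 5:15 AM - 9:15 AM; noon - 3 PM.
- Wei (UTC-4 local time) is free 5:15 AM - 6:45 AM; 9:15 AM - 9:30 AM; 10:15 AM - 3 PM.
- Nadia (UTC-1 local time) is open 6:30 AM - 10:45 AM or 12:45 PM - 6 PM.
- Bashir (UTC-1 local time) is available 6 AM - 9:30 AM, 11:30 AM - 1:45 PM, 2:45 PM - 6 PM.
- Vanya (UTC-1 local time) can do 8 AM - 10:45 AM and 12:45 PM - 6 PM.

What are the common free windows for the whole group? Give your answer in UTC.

09:15-10:30, 16:00-19:00

Erik in UTC: 09:15-13:15, 16:00-19:00 (add 4h to convert from UTC-4).
Wei in UTC: 09:15-10:45, 13:15-13:30, 14:15-19:00 (add 4h to convert from UTC-4).
Nadia in UTC: 07:30-11:45, 13:45-19:00 (add 1h to convert from UTC-1).
Bashir in UTC: 07:00-10:30, 12:30-14:45, 15:45-19:00 (add 1h to convert from UTC-1).
Vanya in UTC: 09:00-11:45, 13:45-19:00 (add 1h to convert from UTC-1).
Erik ∩ Wei: 09:15-10:45, 16:00-19:00.
Erik ∩ Wei ∩ Nadia: 09:15-10:45, 16:00-19:00.
Erik ∩ Wei ∩ Nadia ∩ Bashir: 09:15-10:30, 16:00-19:00.
Erik ∩ Wei ∩ Nadia ∩ Bashir ∩ Vanya: 09:15-10:30, 16:00-19:00.
Those are the intersection windows.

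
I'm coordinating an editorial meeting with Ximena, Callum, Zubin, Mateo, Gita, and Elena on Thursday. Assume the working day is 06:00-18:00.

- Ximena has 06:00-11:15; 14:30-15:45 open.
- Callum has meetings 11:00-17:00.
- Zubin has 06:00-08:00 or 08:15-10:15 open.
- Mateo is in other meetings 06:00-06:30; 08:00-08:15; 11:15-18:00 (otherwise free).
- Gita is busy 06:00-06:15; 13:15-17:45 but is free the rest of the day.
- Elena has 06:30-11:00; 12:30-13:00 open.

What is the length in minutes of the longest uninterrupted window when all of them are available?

Ximena free: 06:00-11:15, 14:30-15:45.
Callum free: 06:00-11:00, 17:00-18:00 (invert busy blocks within the working day).
Zubin free: 06:00-08:00, 08:15-10:15.
Mateo free: 06:30-08:00, 08:15-11:15 (invert busy blocks within the working day).
Gita free: 06:15-13:15, 17:45-18:00 (invert busy blocks within the working day).
Elena free: 06:30-11:00, 12:30-13:00.
Ximena ∩ Callum: 06:00-11:00.
Ximena ∩ Callum ∩ Zubin: 06:00-08:00, 08:15-10:15.
Ximena ∩ Callum ∩ Zubin ∩ Mateo: 06:30-08:00, 08:15-10:15.
Ximena ∩ Callum ∩ Zubin ∩ Mateo ∩ Gita: 06:30-08:00, 08:15-10:15.
Ximena ∩ Callum ∩ Zubin ∩ Mateo ∩ Gita ∩ Elena: 06:30-08:00, 08:15-10:15.
Those are the intersection windows.
The longest is 08:15-10:15 at 120 minutes.

120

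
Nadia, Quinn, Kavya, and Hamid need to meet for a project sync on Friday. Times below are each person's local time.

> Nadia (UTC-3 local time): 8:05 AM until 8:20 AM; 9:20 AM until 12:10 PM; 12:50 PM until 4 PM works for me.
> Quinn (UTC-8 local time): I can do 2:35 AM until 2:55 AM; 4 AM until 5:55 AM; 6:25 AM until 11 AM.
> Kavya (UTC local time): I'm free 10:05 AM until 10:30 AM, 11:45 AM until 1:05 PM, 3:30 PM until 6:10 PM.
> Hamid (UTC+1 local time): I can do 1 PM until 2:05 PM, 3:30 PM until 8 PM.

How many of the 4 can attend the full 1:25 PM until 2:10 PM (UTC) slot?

1

Nadia in UTC: 11:05-11:20, 12:20-15:10, 15:50-19:00 (add 3h to convert from UTC-3).
Quinn in UTC: 10:35-10:55, 12:00-13:55, 14:25-19:00 (add 8h to convert from UTC-8).
Kavya in UTC: 10:05-10:30, 11:45-13:05, 15:30-18:10.
Hamid in UTC: 12:00-13:05, 14:30-19:00 (subtract 1h to convert from UTC+1).
Nadia can make the full 13:25-14:10 slot — that's 1.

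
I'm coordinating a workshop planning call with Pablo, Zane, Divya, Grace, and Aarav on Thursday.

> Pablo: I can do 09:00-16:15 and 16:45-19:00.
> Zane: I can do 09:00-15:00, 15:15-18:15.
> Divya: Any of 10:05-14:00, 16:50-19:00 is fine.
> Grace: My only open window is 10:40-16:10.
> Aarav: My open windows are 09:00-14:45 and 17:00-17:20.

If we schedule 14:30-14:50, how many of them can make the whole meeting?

3

Pablo, Zane, and Grace can make the full 14:30-14:50 slot — that's 3.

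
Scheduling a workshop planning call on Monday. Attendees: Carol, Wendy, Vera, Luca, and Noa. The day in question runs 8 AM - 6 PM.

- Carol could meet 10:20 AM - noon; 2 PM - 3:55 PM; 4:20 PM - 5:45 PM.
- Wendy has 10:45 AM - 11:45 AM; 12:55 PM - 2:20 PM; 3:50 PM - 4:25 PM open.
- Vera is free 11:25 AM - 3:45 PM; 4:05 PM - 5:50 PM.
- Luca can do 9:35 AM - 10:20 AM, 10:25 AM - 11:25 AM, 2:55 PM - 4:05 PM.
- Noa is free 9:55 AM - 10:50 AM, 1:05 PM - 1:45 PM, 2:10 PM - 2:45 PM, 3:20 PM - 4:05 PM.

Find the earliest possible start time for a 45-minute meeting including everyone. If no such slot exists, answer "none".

none

Carol ∩ Wendy: 10:45-11:45, 14:00-14:20, 15:50-15:55, 16:20-16:25.
Carol ∩ Wendy ∩ Vera: 11:25-11:45, 14:00-14:20, 16:20-16:25.
Carol ∩ Wendy ∩ Vera ∩ Luca: ∅.
Carol ∩ Wendy ∩ Vera ∩ Luca ∩ Noa: ∅.
There is no time when everyone is free.
No common window is at least 45 minutes long.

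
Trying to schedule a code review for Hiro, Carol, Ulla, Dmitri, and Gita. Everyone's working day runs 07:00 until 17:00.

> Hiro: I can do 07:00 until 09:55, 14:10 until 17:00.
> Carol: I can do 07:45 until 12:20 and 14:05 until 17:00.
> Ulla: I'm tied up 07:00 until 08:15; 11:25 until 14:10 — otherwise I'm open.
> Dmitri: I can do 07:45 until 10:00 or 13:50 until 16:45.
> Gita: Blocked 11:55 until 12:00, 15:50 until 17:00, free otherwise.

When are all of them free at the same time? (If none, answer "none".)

Hiro free: 07:00-09:55, 14:10-17:00.
Carol free: 07:45-12:20, 14:05-17:00.
Ulla free: 08:15-11:25, 14:10-17:00 (invert busy blocks within the working day).
Dmitri free: 07:45-10:00, 13:50-16:45.
Gita free: 07:00-11:55, 12:00-15:50 (invert busy blocks within the working day).
Hiro ∩ Carol: 07:45-09:55, 14:10-17:00.
Hiro ∩ Carol ∩ Ulla: 08:15-09:55, 14:10-17:00.
Hiro ∩ Carol ∩ Ulla ∩ Dmitri: 08:15-09:55, 14:10-16:45.
Hiro ∩ Carol ∩ Ulla ∩ Dmitri ∩ Gita: 08:15-09:55, 14:10-15:50.
Those are the intersection windows.

08:15-09:55, 14:10-15:50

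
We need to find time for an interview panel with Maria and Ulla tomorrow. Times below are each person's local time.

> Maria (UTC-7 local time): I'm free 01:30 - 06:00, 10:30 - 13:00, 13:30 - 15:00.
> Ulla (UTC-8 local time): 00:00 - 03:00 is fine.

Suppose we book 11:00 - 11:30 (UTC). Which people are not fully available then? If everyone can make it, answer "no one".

Ulla

Maria in UTC: 08:30-13:00, 17:30-20:00, 20:30-22:00 (add 7h to convert from UTC-7).
Ulla in UTC: 08:00-11:00 (add 8h to convert from UTC-8).
Maria: free for 11:00-11:30. Ulla: not fully free for 11:00-11:30.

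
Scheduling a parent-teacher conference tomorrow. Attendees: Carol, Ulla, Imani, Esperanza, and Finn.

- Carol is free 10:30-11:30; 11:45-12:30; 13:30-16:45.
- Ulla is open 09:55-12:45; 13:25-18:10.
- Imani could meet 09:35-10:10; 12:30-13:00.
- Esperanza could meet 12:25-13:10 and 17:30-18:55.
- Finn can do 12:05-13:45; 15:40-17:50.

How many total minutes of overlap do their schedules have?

Carol ∩ Ulla: 10:30-11:30, 11:45-12:30, 13:30-16:45.
Carol ∩ Ulla ∩ Imani: ∅.
Carol ∩ Ulla ∩ Imani ∩ Esperanza: ∅.
Carol ∩ Ulla ∩ Imani ∩ Esperanza ∩ Finn: ∅.
There is no time when everyone is free.
There is no common window, so the total is 0 minutes.

0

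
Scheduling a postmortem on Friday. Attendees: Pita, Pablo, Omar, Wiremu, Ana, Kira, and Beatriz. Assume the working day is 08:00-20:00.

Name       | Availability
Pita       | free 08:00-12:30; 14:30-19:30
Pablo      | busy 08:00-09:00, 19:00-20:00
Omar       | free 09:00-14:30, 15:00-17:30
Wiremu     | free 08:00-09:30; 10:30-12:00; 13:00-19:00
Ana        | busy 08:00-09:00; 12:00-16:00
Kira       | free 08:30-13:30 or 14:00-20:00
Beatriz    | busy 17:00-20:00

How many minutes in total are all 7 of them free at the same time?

180

Pita free: 08:00-12:30, 14:30-19:30.
Pablo free: 09:00-19:00 (invert busy blocks within the working day).
Omar free: 09:00-14:30, 15:00-17:30.
Wiremu free: 08:00-09:30, 10:30-12:00, 13:00-19:00.
Ana free: 09:00-12:00, 16:00-20:00 (invert busy blocks within the working day).
Kira free: 08:30-13:30, 14:00-20:00.
Beatriz free: 08:00-17:00 (invert busy blocks within the working day).
Pita ∩ Pablo: 09:00-12:30, 14:30-19:00.
Pita ∩ Pablo ∩ Omar: 09:00-12:30, 15:00-17:30.
Pita ∩ Pablo ∩ Omar ∩ Wiremu: 09:00-09:30, 10:30-12:00, 15:00-17:30.
Pita ∩ Pablo ∩ Omar ∩ Wiremu ∩ Ana: 09:00-09:30, 10:30-12:00, 16:00-17:30.
Pita ∩ Pablo ∩ Omar ∩ Wiremu ∩ Ana ∩ Kira: 09:00-09:30, 10:30-12:00, 16:00-17:30.
Pita ∩ Pablo ∩ Omar ∩ Wiremu ∩ Ana ∩ Kira ∩ Beatriz: 09:00-09:30, 10:30-12:00, 16:00-17:00.
Summing the common windows: 30 + 90 + 60 = 180 minutes.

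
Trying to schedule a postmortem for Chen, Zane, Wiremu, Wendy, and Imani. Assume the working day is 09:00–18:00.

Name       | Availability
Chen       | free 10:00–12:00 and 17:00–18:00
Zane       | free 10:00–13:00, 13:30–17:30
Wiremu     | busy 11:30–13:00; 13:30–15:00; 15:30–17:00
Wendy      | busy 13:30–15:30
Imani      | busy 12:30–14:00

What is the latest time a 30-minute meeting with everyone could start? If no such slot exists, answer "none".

17:00

Chen free: 10:00-12:00, 17:00-18:00.
Zane free: 10:00-13:00, 13:30-17:30.
Wiremu free: 09:00-11:30, 13:00-13:30, 15:00-15:30, 17:00-18:00 (invert busy blocks within the working day).
Wendy free: 09:00-13:30, 15:30-18:00 (invert busy blocks within the working day).
Imani free: 09:00-12:30, 14:00-18:00 (invert busy blocks within the working day).
Chen ∩ Zane: 10:00-12:00, 17:00-17:30.
Chen ∩ Zane ∩ Wiremu: 10:00-11:30, 17:00-17:30.
Chen ∩ Zane ∩ Wiremu ∩ Wendy: 10:00-11:30, 17:00-17:30.
Chen ∩ Zane ∩ Wiremu ∩ Wendy ∩ Imani: 10:00-11:30, 17:00-17:30.
Those are the intersection windows.
The last common window of at least 30 minutes is 17:00-17:30; a 30-minute meeting can start as late as 17:00 and still end by 17:30.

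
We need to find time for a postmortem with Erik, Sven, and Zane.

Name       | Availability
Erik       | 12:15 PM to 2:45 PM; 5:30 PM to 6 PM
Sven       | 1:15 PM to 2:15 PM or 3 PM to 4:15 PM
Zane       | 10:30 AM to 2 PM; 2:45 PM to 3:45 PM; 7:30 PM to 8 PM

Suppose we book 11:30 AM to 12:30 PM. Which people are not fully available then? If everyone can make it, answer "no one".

Erik: not fully free for 11:30-12:30. Sven: not fully free for 11:30-12:30. Zane: free for 11:30-12:30.

Erik, Sven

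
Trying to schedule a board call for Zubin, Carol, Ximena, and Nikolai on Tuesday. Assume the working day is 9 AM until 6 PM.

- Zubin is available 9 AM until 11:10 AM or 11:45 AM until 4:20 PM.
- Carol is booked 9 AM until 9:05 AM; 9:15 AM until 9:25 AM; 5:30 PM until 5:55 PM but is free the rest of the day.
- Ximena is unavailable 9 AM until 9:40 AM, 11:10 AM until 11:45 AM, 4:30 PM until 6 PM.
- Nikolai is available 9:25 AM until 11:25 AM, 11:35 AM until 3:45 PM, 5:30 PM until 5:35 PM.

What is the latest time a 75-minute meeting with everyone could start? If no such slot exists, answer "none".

14:30

Zubin free: 09:00-11:10, 11:45-16:20.
Carol free: 09:05-09:15, 09:25-17:30, 17:55-18:00 (invert busy blocks within the working day).
Ximena free: 09:40-11:10, 11:45-16:30 (invert busy blocks within the working day).
Nikolai free: 09:25-11:25, 11:35-15:45, 17:30-17:35.
Zubin ∩ Carol: 09:05-09:15, 09:25-11:10, 11:45-16:20.
Zubin ∩ Carol ∩ Ximena: 09:40-11:10, 11:45-16:20.
Zubin ∩ Carol ∩ Ximena ∩ Nikolai: 09:40-11:10, 11:45-15:45.
So the common availability across everyone is 09:40-11:10, 11:45-15:45.
The last common window of at least 75 minutes is 11:45-15:45; a 75-minute meeting can start as late as 14:30 and still end by 15:45.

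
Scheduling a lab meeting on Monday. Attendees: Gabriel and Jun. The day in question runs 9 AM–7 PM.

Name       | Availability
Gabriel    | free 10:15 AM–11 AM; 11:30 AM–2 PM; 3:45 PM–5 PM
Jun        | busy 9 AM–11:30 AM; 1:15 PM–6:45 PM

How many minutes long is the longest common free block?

Gabriel free: 10:15-11:00, 11:30-14:00, 15:45-17:00.
Jun free: 11:30-13:15, 18:45-19:00 (invert busy blocks within the working day).
Gabriel ∩ Jun: 11:30-13:15.
The longest is 11:30-13:15 at 105 minutes.

105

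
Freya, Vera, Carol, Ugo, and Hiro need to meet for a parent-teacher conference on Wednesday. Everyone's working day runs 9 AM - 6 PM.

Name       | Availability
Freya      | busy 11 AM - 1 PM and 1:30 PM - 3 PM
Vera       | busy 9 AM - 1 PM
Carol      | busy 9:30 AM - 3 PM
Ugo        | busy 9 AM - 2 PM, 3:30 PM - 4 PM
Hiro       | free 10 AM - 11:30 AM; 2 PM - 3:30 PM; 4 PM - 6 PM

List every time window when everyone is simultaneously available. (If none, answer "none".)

Freya free: 09:00-11:00, 13:00-13:30, 15:00-18:00 (invert busy blocks within the working day).
Vera free: 13:00-18:00 (invert busy blocks within the working day).
Carol free: 09:00-09:30, 15:00-18:00 (invert busy blocks within the working day).
Ugo free: 14:00-15:30, 16:00-18:00 (invert busy blocks within the working day).
Hiro free: 10:00-11:30, 14:00-15:30, 16:00-18:00.
Freya ∩ Vera: 13:00-13:30, 15:00-18:00.
Freya ∩ Vera ∩ Carol: 15:00-18:00.
Freya ∩ Vera ∩ Carol ∩ Ugo: 15:00-15:30, 16:00-18:00.
Freya ∩ Vera ∩ Carol ∩ Ugo ∩ Hiro: 15:00-15:30, 16:00-18:00.

15:00-15:30, 16:00-18:00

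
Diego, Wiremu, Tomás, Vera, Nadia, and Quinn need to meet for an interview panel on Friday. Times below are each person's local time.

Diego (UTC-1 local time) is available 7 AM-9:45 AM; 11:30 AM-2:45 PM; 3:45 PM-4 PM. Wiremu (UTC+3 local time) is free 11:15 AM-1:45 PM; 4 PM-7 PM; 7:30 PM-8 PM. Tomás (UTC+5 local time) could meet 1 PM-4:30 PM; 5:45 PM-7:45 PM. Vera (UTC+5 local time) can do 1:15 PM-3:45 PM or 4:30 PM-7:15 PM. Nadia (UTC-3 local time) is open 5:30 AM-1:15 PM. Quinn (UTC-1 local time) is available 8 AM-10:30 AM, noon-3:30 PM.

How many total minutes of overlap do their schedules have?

180

Diego in UTC: 08:00-10:45, 12:30-15:45, 16:45-17:00 (add 1h to convert from UTC-1).
Wiremu in UTC: 08:15-10:45, 13:00-16:00, 16:30-17:00 (subtract 3h to convert from UTC+3).
Tomás in UTC: 08:00-11:30, 12:45-14:45 (subtract 5h to convert from UTC+5).
Vera in UTC: 08:15-10:45, 11:30-14:15 (subtract 5h to convert from UTC+5).
Nadia in UTC: 08:30-16:15 (add 3h to convert from UTC-3).
Quinn in UTC: 09:00-11:30, 13:00-16:30 (add 1h to convert from UTC-1).
Diego ∩ Wiremu: 08:15-10:45, 13:00-15:45, 16:45-17:00.
Diego ∩ Wiremu ∩ Tomás: 08:15-10:45, 13:00-14:45.
Diego ∩ Wiremu ∩ Tomás ∩ Vera: 08:15-10:45, 13:00-14:15.
Diego ∩ Wiremu ∩ Tomás ∩ Vera ∩ Nadia: 08:30-10:45, 13:00-14:15.
Diego ∩ Wiremu ∩ Tomás ∩ Vera ∩ Nadia ∩ Quinn: 09:00-10:45, 13:00-14:15.
Those are the intersection windows.
Summing the common windows: 105 + 75 = 180 minutes.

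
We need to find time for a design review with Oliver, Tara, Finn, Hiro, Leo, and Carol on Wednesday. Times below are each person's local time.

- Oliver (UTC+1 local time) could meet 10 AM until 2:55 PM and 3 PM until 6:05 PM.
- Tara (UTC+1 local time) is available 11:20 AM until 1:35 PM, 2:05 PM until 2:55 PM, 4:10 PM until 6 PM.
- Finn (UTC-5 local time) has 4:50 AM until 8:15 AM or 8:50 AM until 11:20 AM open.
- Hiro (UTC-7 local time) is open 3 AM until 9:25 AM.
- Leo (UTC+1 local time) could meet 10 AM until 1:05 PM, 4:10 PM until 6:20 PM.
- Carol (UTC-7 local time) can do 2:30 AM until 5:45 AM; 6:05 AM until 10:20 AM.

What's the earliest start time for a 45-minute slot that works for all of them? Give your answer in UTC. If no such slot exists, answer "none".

Oliver in UTC: 09:00-13:55, 14:00-17:05 (subtract 1h to convert from UTC+1).
Tara in UTC: 10:20-12:35, 13:05-13:55, 15:10-17:00 (subtract 1h to convert from UTC+1).
Finn in UTC: 09:50-13:15, 13:50-16:20 (add 5h to convert from UTC-5).
Hiro in UTC: 10:00-16:25 (add 7h to convert from UTC-7).
Leo in UTC: 09:00-12:05, 15:10-17:20 (subtract 1h to convert from UTC+1).
Carol in UTC: 09:30-12:45, 13:05-17:20 (add 7h to convert from UTC-7).
Oliver ∩ Tara: 10:20-12:35, 13:05-13:55, 15:10-17:00.
Oliver ∩ Tara ∩ Finn: 10:20-12:35, 13:05-13:15, 13:50-13:55, 15:10-16:20.
Oliver ∩ Tara ∩ Finn ∩ Hiro: 10:20-12:35, 13:05-13:15, 13:50-13:55, 15:10-16:20.
Oliver ∩ Tara ∩ Finn ∩ Hiro ∩ Leo: 10:20-12:05, 15:10-16:20.
Oliver ∩ Tara ∩ Finn ∩ Hiro ∩ Leo ∩ Carol: 10:20-12:05, 15:10-16:20.
Those are the intersection windows.
The first common window of at least 45 minutes is 10:20-12:05, so the earliest start is 10:20.

10:20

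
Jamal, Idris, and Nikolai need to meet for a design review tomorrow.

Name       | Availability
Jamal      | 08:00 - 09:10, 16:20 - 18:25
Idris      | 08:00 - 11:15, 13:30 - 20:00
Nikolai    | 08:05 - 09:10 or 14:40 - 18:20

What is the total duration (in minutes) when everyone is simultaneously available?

Jamal ∩ Idris: 08:00-09:10, 16:20-18:25.
Jamal ∩ Idris ∩ Nikolai: 08:05-09:10, 16:20-18:20.
Summing the common windows: 65 + 120 = 185 minutes.

185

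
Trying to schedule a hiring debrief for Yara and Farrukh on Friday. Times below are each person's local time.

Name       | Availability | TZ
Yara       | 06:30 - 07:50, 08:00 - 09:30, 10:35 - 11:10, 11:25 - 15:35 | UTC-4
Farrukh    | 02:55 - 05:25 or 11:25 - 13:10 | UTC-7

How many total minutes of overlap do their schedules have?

Yara in UTC: 10:30-11:50, 12:00-13:30, 14:35-15:10, 15:25-19:35 (add 4h to convert from UTC-4).
Farrukh in UTC: 09:55-12:25, 18:25-20:10 (add 7h to convert from UTC-7).
Yara ∩ Farrukh: 10:30-11:50, 12:00-12:25, 18:25-19:35.
Summing the common windows: 80 + 25 + 70 = 175 minutes.

175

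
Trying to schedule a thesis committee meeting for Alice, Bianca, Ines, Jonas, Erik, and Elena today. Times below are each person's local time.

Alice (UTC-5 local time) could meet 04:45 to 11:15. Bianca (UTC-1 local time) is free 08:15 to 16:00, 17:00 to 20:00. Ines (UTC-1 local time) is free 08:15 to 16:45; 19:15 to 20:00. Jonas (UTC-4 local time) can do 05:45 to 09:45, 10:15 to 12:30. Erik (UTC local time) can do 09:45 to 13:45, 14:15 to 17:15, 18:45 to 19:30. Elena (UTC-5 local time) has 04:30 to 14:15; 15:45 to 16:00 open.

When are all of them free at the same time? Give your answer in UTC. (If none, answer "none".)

09:45-13:45, 14:15-16:15

Alice in UTC: 09:45-16:15 (add 5h to convert from UTC-5).
Bianca in UTC: 09:15-17:00, 18:00-21:00 (add 1h to convert from UTC-1).
Ines in UTC: 09:15-17:45, 20:15-21:00 (add 1h to convert from UTC-1).
Jonas in UTC: 09:45-13:45, 14:15-16:30 (add 4h to convert from UTC-4).
Erik in UTC: 09:45-13:45, 14:15-17:15, 18:45-19:30.
Elena in UTC: 09:30-19:15, 20:45-21:00 (add 5h to convert from UTC-5).
Alice ∩ Bianca: 09:45-16:15.
Alice ∩ Bianca ∩ Ines: 09:45-16:15.
Alice ∩ Bianca ∩ Ines ∩ Jonas: 09:45-13:45, 14:15-16:15.
Alice ∩ Bianca ∩ Ines ∩ Jonas ∩ Erik: 09:45-13:45, 14:15-16:15.
Alice ∩ Bianca ∩ Ines ∩ Jonas ∩ Erik ∩ Elena: 09:45-13:45, 14:15-16:15.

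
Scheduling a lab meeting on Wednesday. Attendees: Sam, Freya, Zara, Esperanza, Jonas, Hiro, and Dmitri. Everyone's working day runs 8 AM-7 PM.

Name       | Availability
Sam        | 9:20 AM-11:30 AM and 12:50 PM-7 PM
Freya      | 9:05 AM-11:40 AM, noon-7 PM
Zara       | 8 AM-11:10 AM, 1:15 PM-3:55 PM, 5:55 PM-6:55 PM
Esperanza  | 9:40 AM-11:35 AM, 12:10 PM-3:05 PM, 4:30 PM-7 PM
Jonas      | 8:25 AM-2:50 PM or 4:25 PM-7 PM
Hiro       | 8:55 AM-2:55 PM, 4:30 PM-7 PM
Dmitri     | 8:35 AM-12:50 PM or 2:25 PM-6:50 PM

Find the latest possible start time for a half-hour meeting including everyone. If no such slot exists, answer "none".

18:20

Sam ∩ Freya: 09:20-11:30, 12:50-19:00.
Sam ∩ Freya ∩ Zara: 09:20-11:10, 13:15-15:55, 17:55-18:55.
Sam ∩ Freya ∩ Zara ∩ Esperanza: 09:40-11:10, 13:15-15:05, 17:55-18:55.
Sam ∩ Freya ∩ Zara ∩ Esperanza ∩ Jonas: 09:40-11:10, 13:15-14:50, 17:55-18:55.
Sam ∩ Freya ∩ Zara ∩ Esperanza ∩ Jonas ∩ Hiro: 09:40-11:10, 13:15-14:50, 17:55-18:55.
Sam ∩ Freya ∩ Zara ∩ Esperanza ∩ Jonas ∩ Hiro ∩ Dmitri: 09:40-11:10, 14:25-14:50, 17:55-18:50.
The last common window of at least 30 minutes is 17:55-18:50; a 30-minute meeting can start as late as 18:20 and still end by 18:50.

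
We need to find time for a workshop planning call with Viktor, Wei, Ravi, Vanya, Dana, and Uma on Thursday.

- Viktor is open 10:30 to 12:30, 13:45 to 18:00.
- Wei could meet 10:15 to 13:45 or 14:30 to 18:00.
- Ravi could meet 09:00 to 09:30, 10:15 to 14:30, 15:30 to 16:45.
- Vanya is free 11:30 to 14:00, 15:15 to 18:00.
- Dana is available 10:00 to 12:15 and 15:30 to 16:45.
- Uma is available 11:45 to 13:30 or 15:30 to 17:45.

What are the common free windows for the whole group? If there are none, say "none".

Viktor ∩ Wei: 10:30-12:30, 14:30-18:00.
Viktor ∩ Wei ∩ Ravi: 10:30-12:30, 15:30-16:45.
Viktor ∩ Wei ∩ Ravi ∩ Vanya: 11:30-12:30, 15:30-16:45.
Viktor ∩ Wei ∩ Ravi ∩ Vanya ∩ Dana: 11:30-12:15, 15:30-16:45.
Viktor ∩ Wei ∩ Ravi ∩ Vanya ∩ Dana ∩ Uma: 11:45-12:15, 15:30-16:45.

11:45-12:15, 15:30-16:45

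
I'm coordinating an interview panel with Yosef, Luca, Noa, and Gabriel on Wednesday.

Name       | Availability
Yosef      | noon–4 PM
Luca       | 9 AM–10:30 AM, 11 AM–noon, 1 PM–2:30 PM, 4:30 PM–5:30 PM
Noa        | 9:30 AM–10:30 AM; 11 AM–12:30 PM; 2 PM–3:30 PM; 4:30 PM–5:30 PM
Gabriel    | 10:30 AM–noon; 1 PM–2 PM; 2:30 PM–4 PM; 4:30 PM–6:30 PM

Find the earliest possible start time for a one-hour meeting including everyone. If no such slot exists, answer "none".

Yosef ∩ Luca: 13:00-14:30.
Yosef ∩ Luca ∩ Noa: 14:00-14:30.
Yosef ∩ Luca ∩ Noa ∩ Gabriel: ∅.
There is no time when everyone is free.
No common window is at least 60 minutes long.

none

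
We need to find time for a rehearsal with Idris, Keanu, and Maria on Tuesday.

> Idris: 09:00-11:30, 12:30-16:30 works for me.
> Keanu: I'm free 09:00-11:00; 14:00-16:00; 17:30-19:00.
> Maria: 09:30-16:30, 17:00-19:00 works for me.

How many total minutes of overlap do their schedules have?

Idris ∩ Keanu: 09:00-11:00, 14:00-16:00.
Idris ∩ Keanu ∩ Maria: 09:30-11:00, 14:00-16:00.
Those are the intersection windows.
Summing the common windows: 90 + 120 = 210 minutes.

210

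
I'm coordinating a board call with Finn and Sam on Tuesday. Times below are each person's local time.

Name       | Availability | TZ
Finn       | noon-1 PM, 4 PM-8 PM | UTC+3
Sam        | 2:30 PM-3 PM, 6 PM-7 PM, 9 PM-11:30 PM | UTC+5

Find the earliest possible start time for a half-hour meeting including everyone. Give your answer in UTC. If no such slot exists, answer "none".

Finn in UTC: 09:00-10:00, 13:00-17:00 (subtract 3h to convert from UTC+3).
Sam in UTC: 09:30-10:00, 13:00-14:00, 16:00-18:30 (subtract 5h to convert from UTC+5).
Finn ∩ Sam: 09:30-10:00, 13:00-14:00, 16:00-17:00.
The first common window of at least 30 minutes is 09:30-10:00, so the earliest start is 09:30.

09:30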